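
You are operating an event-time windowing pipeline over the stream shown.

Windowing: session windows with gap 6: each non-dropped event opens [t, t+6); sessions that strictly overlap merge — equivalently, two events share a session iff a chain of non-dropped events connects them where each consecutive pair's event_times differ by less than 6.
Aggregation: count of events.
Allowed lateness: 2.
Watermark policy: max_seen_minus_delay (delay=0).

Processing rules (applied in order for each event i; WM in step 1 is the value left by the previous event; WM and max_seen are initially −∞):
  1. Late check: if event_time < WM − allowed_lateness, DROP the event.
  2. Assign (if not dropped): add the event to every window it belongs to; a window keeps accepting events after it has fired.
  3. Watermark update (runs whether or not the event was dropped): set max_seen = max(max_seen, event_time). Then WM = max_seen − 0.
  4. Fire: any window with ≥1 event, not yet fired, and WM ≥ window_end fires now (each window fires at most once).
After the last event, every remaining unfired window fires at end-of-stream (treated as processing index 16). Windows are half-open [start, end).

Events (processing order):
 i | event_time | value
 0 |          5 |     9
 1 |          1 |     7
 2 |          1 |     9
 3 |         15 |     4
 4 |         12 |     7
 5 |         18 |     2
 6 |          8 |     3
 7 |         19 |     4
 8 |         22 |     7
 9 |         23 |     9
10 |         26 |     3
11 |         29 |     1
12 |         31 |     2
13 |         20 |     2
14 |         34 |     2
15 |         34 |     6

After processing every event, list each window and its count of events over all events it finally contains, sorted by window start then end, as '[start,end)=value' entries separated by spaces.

[5,11)=1 [15,40)=10

i=0 t=5 v=9: → [5,11); WM=5
i=1 t=1 v=7: DROP (t<5-2); WM=5
i=2 t=1 v=9: DROP (t<5-2); WM=5
i=3 t=15 v=4: → [15,21); WM=15
i=4 t=12 v=7: DROP (t<15-2); WM=15
i=5 t=18 v=2: → [15,24); WM=18
i=6 t=8 v=3: DROP (t<18-2); WM=18
i=7 t=19 v=4: → [15,25); WM=19
i=8 t=22 v=7: → [15,28); WM=22
i=9 t=23 v=9: → [15,29); WM=23
i=10 t=26 v=3: → [15,32); WM=26
i=11 t=29 v=1: → [15,35); WM=29
i=12 t=31 v=2: → [15,37); WM=31
i=13 t=20 v=2: DROP (t<31-2); WM=31
i=14 t=34 v=2: → [15,40); WM=34
i=15 t=34 v=6: → [15,40); WM=34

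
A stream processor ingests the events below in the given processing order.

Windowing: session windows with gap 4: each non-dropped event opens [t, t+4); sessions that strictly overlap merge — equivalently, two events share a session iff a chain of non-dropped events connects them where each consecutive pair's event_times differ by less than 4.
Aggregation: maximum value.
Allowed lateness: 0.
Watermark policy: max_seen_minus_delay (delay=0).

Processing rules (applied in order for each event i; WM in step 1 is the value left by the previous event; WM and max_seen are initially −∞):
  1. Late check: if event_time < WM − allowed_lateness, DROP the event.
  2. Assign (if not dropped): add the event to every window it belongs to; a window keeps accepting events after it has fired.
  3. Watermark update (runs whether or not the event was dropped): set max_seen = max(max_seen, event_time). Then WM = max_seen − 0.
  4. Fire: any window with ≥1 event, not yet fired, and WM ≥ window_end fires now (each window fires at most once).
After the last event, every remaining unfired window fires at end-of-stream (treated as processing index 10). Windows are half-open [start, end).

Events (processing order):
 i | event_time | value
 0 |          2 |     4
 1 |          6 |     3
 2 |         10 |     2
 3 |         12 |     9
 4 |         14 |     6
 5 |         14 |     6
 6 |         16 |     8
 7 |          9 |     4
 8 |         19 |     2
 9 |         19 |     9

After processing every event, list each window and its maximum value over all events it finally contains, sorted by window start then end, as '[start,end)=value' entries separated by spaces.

[2,6)=4 [6,10)=3 [10,23)=9

i=0 t=2 v=4: → [2,6); WM=2
i=1 t=6 v=3: → [6,10); WM=6
i=2 t=10 v=2: → [10,14); WM=10
i=3 t=12 v=9: → [10,16); WM=12
i=4 t=14 v=6: → [10,18); WM=14
i=5 t=14 v=6: → [10,18); WM=14
i=6 t=16 v=8: → [10,20); WM=16
i=7 t=9 v=4: DROP (t<16-0); WM=16
i=8 t=19 v=2: → [10,23); WM=19
i=9 t=19 v=9: → [10,23); WM=19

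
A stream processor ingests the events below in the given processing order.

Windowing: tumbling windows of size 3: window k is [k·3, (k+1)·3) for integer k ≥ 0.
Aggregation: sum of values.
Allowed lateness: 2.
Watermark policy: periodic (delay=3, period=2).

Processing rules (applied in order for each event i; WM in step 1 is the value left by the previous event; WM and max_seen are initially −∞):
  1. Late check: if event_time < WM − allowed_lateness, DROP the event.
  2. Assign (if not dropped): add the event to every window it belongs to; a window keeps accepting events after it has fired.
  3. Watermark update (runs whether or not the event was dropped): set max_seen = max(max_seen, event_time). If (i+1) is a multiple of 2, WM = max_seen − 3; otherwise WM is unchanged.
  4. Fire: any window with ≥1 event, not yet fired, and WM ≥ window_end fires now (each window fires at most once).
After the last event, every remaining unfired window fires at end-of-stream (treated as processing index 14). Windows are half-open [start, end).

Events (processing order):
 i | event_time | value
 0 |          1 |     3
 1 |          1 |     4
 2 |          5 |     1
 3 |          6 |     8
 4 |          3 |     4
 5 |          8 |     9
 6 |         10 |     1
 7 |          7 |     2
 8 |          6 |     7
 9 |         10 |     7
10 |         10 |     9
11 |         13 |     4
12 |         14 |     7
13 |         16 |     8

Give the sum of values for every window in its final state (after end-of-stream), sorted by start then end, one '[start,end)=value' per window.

[0,3)=7 [3,6)=5 [6,9)=26 [9,12)=17 [12,15)=11 [15,18)=8

i=0 t=1 v=3: → [0,3); WM=−∞
i=1 t=1 v=4: → [0,3); WM=-2
i=2 t=5 v=1: → [3,6); WM=-2
i=3 t=6 v=8: → [6,9); WM=3; [0,3) fires=7
i=4 t=3 v=4: → [3,6); WM=3
i=5 t=8 v=9: → [6,9); WM=5
i=6 t=10 v=1: → [9,12); WM=5
i=7 t=7 v=2: → [6,9); WM=7; [3,6) fires=5
i=8 t=6 v=7: → [6,9); WM=7
i=9 t=10 v=7: → [9,12); WM=7
i=10 t=10 v=9: → [9,12); WM=7
i=11 t=13 v=4: → [12,15); WM=10; [6,9) fires=26
i=12 t=14 v=7: → [12,15); WM=10
i=13 t=16 v=8: → [15,18); WM=13; [9,12) fires=17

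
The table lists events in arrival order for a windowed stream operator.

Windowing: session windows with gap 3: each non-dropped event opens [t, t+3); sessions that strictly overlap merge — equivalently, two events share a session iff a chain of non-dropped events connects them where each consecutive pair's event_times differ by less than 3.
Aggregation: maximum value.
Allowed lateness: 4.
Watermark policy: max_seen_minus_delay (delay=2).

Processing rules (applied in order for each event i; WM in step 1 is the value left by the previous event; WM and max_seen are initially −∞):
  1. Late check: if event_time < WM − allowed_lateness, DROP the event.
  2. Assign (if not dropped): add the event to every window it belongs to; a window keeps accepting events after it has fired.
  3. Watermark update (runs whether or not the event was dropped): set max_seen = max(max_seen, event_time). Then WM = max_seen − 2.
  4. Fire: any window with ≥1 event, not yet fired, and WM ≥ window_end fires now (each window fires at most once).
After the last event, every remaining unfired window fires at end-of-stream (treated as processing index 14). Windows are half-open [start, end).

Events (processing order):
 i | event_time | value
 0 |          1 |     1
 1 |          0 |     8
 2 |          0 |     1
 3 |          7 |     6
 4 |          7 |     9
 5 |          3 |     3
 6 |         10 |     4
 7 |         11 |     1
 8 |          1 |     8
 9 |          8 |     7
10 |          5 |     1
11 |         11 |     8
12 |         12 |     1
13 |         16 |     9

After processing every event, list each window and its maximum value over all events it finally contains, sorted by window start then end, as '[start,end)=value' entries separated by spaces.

i=0 t=1 v=1: → [1,4); WM=-1
i=1 t=0 v=8: → [0,4); WM=-1
i=2 t=0 v=1: → [0,4); WM=-1
i=3 t=7 v=6: → [7,10); WM=5
i=4 t=7 v=9: → [7,10); WM=5
i=5 t=3 v=3: → [0,6); WM=5
i=6 t=10 v=4: → [10,13); WM=8
i=7 t=11 v=1: → [10,14); WM=9
i=8 t=1 v=8: DROP (t<9-4); WM=9
i=9 t=8 v=7: → [7,14); WM=9
i=10 t=5 v=1: → [0,14); WM=9
i=11 t=11 v=8: → [0,14); WM=9
i=12 t=12 v=1: → [0,15); WM=10
i=13 t=16 v=9: → [16,19); WM=14

[0,15)=9 [16,19)=9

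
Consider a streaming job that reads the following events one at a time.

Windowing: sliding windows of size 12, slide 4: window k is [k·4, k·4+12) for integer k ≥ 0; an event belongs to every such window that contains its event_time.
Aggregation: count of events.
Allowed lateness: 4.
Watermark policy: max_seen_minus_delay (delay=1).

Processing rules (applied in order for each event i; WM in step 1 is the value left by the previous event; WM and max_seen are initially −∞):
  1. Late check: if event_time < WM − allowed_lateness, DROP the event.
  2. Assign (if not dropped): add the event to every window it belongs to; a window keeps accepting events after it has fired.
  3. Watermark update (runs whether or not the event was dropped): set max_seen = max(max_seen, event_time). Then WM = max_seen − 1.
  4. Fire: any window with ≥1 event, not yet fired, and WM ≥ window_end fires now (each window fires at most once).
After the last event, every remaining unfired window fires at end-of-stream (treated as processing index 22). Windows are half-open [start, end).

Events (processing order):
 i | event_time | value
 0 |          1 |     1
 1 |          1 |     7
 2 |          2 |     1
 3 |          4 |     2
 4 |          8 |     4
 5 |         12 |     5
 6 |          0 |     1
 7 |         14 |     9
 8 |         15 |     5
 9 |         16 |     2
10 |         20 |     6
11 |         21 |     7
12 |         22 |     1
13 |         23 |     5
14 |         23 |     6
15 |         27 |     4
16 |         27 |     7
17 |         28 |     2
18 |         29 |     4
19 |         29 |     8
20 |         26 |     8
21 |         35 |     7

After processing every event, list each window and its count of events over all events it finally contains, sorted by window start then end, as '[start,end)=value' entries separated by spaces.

[0,12)=5 [4,16)=5 [8,20)=5 [12,24)=9 [16,28)=9 [20,32)=11 [24,36)=7 [28,40)=4 [32,44)=1

i=0 t=1 v=1: → [0,12); WM=0
i=1 t=1 v=7: → [0,12); WM=0
i=2 t=2 v=1: → [0,12); WM=1
i=3 t=4 v=2: → [4,16),[0,12); WM=3
i=4 t=8 v=4: → [8,20),[4,16),[0,12); WM=7
i=5 t=12 v=5: → [12,24),[8,20),[4,16); WM=11
i=6 t=0 v=1: DROP (t<11-4); WM=11
i=7 t=14 v=9: → [12,24),[8,20),[4,16); WM=13; [0,12) fires=5
i=8 t=15 v=5: → [12,24),[8,20),[4,16); WM=14
i=9 t=16 v=2: → [16,28),[12,24),[8,20); WM=15
i=10 t=20 v=6: → [20,32),[16,28),[12,24); WM=19; [4,16) fires=5
i=11 t=21 v=7: → [20,32),[16,28),[12,24); WM=20; [8,20) fires=5
i=12 t=22 v=1: → [20,32),[16,28),[12,24); WM=21
i=13 t=23 v=5: → [20,32),[16,28),[12,24); WM=22
i=14 t=23 v=6: → [20,32),[16,28),[12,24); WM=22
i=15 t=27 v=4: → [24,36),[20,32),[16,28); WM=26; [12,24) fires=9
i=16 t=27 v=7: → [24,36),[20,32),[16,28); WM=26
i=17 t=28 v=2: → [28,40),[24,36),[20,32); WM=27
i=18 t=29 v=4: → [28,40),[24,36),[20,32); WM=28; [16,28) fires=8
i=19 t=29 v=8: → [28,40),[24,36),[20,32); WM=28
i=20 t=26 v=8: → [24,36),[20,32),[16,28); WM=28
i=21 t=35 v=7: → [32,44),[28,40),[24,36); WM=34; [20,32) fires=11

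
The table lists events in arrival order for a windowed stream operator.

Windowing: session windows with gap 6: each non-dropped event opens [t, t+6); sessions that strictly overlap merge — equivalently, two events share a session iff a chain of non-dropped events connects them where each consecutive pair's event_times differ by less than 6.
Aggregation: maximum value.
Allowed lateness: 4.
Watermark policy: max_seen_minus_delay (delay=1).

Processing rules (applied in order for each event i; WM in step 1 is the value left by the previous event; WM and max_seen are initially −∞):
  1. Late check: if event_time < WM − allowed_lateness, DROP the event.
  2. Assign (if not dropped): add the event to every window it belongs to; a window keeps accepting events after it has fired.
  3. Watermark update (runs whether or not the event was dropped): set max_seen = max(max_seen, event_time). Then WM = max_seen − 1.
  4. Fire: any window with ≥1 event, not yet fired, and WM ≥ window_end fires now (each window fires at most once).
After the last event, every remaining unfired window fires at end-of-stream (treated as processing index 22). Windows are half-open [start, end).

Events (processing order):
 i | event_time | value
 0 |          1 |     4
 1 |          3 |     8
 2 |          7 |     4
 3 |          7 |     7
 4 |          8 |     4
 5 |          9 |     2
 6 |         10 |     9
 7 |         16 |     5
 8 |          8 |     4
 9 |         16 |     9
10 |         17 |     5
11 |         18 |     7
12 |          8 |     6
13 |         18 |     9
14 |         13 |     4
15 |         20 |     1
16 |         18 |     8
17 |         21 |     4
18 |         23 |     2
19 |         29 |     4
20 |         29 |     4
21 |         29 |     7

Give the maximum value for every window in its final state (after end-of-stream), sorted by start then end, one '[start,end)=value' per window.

[1,29)=9 [29,35)=7

i=0 t=1 v=4: → [1,7); WM=0
i=1 t=3 v=8: → [1,9); WM=2
i=2 t=7 v=4: → [1,13); WM=6
i=3 t=7 v=7: → [1,13); WM=6
i=4 t=8 v=4: → [1,14); WM=7
i=5 t=9 v=2: → [1,15); WM=8
i=6 t=10 v=9: → [1,16); WM=9
i=7 t=16 v=5: → [16,22); WM=15
i=8 t=8 v=4: DROP (t<15-4); WM=15
i=9 t=16 v=9: → [16,22); WM=15
i=10 t=17 v=5: → [16,23); WM=16
i=11 t=18 v=7: → [16,24); WM=17
i=12 t=8 v=6: DROP (t<17-4); WM=17
i=13 t=18 v=9: → [16,24); WM=17
i=14 t=13 v=4: → [1,24); WM=17
i=15 t=20 v=1: → [1,26); WM=19
i=16 t=18 v=8: → [1,26); WM=19
i=17 t=21 v=4: → [1,27); WM=20
i=18 t=23 v=2: → [1,29); WM=22
i=19 t=29 v=4: → [29,35); WM=28
i=20 t=29 v=4: → [29,35); WM=28
i=21 t=29 v=7: → [29,35); WM=28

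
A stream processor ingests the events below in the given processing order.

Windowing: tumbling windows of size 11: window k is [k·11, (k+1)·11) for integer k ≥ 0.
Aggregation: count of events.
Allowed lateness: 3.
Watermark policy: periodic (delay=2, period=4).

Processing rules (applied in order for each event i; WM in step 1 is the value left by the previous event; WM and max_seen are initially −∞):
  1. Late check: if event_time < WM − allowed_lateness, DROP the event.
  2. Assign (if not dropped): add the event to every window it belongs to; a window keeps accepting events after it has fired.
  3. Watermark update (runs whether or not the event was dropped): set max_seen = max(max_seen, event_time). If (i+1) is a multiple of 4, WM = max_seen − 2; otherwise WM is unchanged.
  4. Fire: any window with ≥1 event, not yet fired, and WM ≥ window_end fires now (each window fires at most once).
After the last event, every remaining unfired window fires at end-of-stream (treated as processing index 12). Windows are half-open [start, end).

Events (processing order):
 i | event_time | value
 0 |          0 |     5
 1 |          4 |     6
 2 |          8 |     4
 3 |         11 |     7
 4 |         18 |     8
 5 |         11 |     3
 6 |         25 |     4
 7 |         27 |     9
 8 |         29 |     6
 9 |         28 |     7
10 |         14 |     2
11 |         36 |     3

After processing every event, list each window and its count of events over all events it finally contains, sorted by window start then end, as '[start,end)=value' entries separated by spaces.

[0,11)=3 [11,22)=3 [22,33)=4 [33,44)=1

i=0 t=0 v=5: → [0,11); WM=−∞
i=1 t=4 v=6: → [0,11); WM=−∞
i=2 t=8 v=4: → [0,11); WM=−∞
i=3 t=11 v=7: → [11,22); WM=9
i=4 t=18 v=8: → [11,22); WM=9
i=5 t=11 v=3: → [11,22); WM=9
i=6 t=25 v=4: → [22,33); WM=9
i=7 t=27 v=9: → [22,33); WM=25; [0,11) fires=3 [11,22) fires=3
i=8 t=29 v=6: → [22,33); WM=25
i=9 t=28 v=7: → [22,33); WM=25
i=10 t=14 v=2: DROP (t<25-3); WM=25
i=11 t=36 v=3: → [33,44); WM=34; [22,33) fires=4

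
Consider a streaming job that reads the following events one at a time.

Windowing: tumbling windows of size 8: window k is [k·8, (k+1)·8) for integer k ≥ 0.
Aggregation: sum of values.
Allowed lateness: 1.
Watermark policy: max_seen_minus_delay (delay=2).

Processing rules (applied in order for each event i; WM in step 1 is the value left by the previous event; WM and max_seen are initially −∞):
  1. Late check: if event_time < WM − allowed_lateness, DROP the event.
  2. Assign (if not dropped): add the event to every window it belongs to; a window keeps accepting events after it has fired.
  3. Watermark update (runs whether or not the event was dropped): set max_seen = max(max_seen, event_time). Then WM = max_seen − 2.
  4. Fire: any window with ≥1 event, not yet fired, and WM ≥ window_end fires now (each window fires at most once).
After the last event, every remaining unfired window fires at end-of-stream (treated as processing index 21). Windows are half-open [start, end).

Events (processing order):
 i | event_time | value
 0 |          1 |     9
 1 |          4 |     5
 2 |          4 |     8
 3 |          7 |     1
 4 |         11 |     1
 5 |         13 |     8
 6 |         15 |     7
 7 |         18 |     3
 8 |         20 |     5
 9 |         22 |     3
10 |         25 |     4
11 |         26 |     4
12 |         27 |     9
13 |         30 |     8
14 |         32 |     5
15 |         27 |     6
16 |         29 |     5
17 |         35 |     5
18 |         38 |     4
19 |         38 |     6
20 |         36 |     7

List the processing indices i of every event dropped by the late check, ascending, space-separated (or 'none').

i=0 t=1 v=9: → [0,8); WM=-1
i=1 t=4 v=5: → [0,8); WM=2
i=2 t=4 v=8: → [0,8); WM=2
i=3 t=7 v=1: → [0,8); WM=5
i=4 t=11 v=1: → [8,16); WM=9; [0,8) fires=23
i=5 t=13 v=8: → [8,16); WM=11
i=6 t=15 v=7: → [8,16); WM=13
i=7 t=18 v=3: → [16,24); WM=16; [8,16) fires=16
i=8 t=20 v=5: → [16,24); WM=18
i=9 t=22 v=3: → [16,24); WM=20
i=10 t=25 v=4: → [24,32); WM=23
i=11 t=26 v=4: → [24,32); WM=24; [16,24) fires=11
i=12 t=27 v=9: → [24,32); WM=25
i=13 t=30 v=8: → [24,32); WM=28
i=14 t=32 v=5: → [32,40); WM=30
i=15 t=27 v=6: DROP (t<30-1); WM=30
i=16 t=29 v=5: → [24,32); WM=30
i=17 t=35 v=5: → [32,40); WM=33; [24,32) fires=30
i=18 t=38 v=4: → [32,40); WM=36
i=19 t=38 v=6: → [32,40); WM=36
i=20 t=36 v=7: → [32,40); WM=36

15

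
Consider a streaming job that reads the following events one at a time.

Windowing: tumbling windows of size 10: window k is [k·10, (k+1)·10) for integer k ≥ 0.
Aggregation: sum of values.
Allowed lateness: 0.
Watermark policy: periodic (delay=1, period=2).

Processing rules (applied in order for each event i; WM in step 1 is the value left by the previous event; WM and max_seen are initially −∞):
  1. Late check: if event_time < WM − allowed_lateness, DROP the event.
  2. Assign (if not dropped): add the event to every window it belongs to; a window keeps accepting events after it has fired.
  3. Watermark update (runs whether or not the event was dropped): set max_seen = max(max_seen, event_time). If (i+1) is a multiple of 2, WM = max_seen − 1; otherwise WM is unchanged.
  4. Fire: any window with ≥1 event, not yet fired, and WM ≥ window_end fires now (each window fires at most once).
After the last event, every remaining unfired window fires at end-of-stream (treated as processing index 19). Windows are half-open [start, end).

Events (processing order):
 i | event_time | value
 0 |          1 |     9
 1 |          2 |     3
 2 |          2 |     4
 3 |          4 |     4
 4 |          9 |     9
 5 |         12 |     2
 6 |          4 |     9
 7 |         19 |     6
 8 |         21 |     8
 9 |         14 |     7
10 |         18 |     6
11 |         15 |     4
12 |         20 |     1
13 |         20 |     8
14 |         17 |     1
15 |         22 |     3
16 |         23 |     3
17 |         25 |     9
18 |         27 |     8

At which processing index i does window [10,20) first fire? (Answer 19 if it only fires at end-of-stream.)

9

i=0 t=1 v=9: → [0,10); WM=−∞
i=1 t=2 v=3: → [0,10); WM=1
i=2 t=2 v=4: → [0,10); WM=1
i=3 t=4 v=4: → [0,10); WM=3
i=4 t=9 v=9: → [0,10); WM=3
i=5 t=12 v=2: → [10,20); WM=11; [0,10) fires=29
i=6 t=4 v=9: DROP (t<11-0); WM=11
i=7 t=19 v=6: → [10,20); WM=18
i=8 t=21 v=8: → [20,30); WM=18
i=9 t=14 v=7: DROP (t<18-0); WM=20; [10,20) fires=8
i=10 t=18 v=6: DROP (t<20-0); WM=20
i=11 t=15 v=4: DROP (t<20-0); WM=20
i=12 t=20 v=1: → [20,30); WM=20
i=13 t=20 v=8: → [20,30); WM=20
i=14 t=17 v=1: DROP (t<20-0); WM=20
i=15 t=22 v=3: → [20,30); WM=21
i=16 t=23 v=3: → [20,30); WM=21
i=17 t=25 v=9: → [20,30); WM=24
i=18 t=27 v=8: → [20,30); WM=24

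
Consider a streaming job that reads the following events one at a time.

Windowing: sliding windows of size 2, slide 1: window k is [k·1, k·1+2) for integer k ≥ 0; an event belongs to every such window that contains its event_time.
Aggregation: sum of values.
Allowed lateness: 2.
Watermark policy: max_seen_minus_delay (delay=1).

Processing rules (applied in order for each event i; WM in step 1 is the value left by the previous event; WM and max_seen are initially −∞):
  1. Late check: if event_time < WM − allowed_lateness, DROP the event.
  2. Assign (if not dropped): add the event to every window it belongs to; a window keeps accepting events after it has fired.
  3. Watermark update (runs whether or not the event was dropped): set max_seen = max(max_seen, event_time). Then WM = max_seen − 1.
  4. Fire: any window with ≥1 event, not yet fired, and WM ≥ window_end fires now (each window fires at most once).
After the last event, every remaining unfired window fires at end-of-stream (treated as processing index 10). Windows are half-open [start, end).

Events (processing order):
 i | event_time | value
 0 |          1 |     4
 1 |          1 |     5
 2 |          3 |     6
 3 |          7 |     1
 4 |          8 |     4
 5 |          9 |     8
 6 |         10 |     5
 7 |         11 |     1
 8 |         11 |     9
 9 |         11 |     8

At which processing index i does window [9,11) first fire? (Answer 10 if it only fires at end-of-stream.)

i=0 t=1 v=4: → [1,3),[0,2); WM=0
i=1 t=1 v=5: → [1,3),[0,2); WM=0
i=2 t=3 v=6: → [3,5),[2,4); WM=2; [0,2) fires=9
i=3 t=7 v=1: → [7,9),[6,8); WM=6; [1,3) fires=9 [2,4) fires=6 [3,5) fires=6
i=4 t=8 v=4: → [8,10),[7,9); WM=7
i=5 t=9 v=8: → [9,11),[8,10); WM=8; [6,8) fires=1
i=6 t=10 v=5: → [10,12),[9,11); WM=9; [7,9) fires=5
i=7 t=11 v=1: → [11,13),[10,12); WM=10; [8,10) fires=12
i=8 t=11 v=9: → [11,13),[10,12); WM=10
i=9 t=11 v=8: → [11,13),[10,12); WM=10

10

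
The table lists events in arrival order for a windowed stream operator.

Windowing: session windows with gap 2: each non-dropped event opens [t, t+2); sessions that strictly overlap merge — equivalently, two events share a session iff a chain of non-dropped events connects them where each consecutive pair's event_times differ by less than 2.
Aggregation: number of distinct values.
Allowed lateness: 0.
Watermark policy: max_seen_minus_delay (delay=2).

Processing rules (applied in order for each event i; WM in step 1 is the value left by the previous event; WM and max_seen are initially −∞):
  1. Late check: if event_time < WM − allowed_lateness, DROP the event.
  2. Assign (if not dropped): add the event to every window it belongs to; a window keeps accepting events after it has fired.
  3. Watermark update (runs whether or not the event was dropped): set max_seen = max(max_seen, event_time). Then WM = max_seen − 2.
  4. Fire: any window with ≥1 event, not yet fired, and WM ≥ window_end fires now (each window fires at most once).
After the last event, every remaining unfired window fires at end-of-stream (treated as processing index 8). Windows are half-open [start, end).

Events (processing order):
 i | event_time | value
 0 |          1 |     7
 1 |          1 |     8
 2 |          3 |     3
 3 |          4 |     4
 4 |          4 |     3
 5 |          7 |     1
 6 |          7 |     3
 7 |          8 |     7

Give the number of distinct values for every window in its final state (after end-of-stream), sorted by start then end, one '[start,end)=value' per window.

i=0 t=1 v=7: → [1,3); WM=-1
i=1 t=1 v=8: → [1,3); WM=-1
i=2 t=3 v=3: → [3,5); WM=1
i=3 t=4 v=4: → [3,6); WM=2
i=4 t=4 v=3: → [3,6); WM=2
i=5 t=7 v=1: → [7,9); WM=5
i=6 t=7 v=3: → [7,9); WM=5
i=7 t=8 v=7: → [7,10); WM=6

[1,3)=2 [3,6)=2 [7,10)=3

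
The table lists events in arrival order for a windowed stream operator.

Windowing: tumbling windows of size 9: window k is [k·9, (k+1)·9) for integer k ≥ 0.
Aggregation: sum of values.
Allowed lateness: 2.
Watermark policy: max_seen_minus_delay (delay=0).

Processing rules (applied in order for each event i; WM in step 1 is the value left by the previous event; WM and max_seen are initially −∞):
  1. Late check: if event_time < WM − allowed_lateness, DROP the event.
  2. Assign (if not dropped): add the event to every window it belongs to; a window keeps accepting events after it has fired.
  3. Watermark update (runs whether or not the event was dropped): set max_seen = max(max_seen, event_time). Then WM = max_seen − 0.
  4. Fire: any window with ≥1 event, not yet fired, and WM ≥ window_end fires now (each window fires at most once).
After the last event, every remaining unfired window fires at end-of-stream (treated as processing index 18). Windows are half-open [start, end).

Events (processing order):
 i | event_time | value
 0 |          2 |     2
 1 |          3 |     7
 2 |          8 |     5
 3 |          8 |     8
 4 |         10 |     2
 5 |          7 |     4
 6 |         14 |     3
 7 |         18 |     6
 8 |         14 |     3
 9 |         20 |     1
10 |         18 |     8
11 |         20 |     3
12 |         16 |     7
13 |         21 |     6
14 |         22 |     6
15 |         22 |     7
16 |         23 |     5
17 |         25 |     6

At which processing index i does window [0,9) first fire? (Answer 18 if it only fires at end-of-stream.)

4

i=0 t=2 v=2: → [0,9); WM=2
i=1 t=3 v=7: → [0,9); WM=3
i=2 t=8 v=5: → [0,9); WM=8
i=3 t=8 v=8: → [0,9); WM=8
i=4 t=10 v=2: → [9,18); WM=10; [0,9) fires=22
i=5 t=7 v=4: DROP (t<10-2); WM=10
i=6 t=14 v=3: → [9,18); WM=14
i=7 t=18 v=6: → [18,27); WM=18; [9,18) fires=5
i=8 t=14 v=3: DROP (t<18-2); WM=18
i=9 t=20 v=1: → [18,27); WM=20
i=10 t=18 v=8: → [18,27); WM=20
i=11 t=20 v=3: → [18,27); WM=20
i=12 t=16 v=7: DROP (t<20-2); WM=20
i=13 t=21 v=6: → [18,27); WM=21
i=14 t=22 v=6: → [18,27); WM=22
i=15 t=22 v=7: → [18,27); WM=22
i=16 t=23 v=5: → [18,27); WM=23
i=17 t=25 v=6: → [18,27); WM=25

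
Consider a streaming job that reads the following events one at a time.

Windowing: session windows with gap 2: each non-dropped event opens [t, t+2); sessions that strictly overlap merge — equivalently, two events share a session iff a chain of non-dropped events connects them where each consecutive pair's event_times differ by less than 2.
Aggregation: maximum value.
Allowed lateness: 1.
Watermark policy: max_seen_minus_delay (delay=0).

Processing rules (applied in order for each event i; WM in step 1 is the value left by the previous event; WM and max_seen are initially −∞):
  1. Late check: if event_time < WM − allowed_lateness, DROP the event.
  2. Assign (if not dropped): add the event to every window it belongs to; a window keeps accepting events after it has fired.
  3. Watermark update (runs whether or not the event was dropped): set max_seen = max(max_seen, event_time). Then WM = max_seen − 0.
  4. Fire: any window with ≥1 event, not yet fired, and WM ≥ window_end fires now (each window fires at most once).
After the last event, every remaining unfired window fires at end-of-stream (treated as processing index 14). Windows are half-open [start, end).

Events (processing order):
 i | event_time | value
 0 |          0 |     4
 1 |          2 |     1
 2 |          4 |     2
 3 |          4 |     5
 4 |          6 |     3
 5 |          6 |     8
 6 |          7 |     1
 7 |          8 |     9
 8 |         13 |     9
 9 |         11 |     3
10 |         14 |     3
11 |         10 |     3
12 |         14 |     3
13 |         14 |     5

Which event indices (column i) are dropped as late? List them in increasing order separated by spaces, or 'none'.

i=0 t=0 v=4: → [0,2); WM=0
i=1 t=2 v=1: → [2,4); WM=2
i=2 t=4 v=2: → [4,6); WM=4
i=3 t=4 v=5: → [4,6); WM=4
i=4 t=6 v=3: → [6,8); WM=6
i=5 t=6 v=8: → [6,8); WM=6
i=6 t=7 v=1: → [6,9); WM=7
i=7 t=8 v=9: → [6,10); WM=8
i=8 t=13 v=9: → [13,15); WM=13
i=9 t=11 v=3: DROP (t<13-1); WM=13
i=10 t=14 v=3: → [13,16); WM=14
i=11 t=10 v=3: DROP (t<14-1); WM=14
i=12 t=14 v=3: → [13,16); WM=14
i=13 t=14 v=5: → [13,16); WM=14

9 11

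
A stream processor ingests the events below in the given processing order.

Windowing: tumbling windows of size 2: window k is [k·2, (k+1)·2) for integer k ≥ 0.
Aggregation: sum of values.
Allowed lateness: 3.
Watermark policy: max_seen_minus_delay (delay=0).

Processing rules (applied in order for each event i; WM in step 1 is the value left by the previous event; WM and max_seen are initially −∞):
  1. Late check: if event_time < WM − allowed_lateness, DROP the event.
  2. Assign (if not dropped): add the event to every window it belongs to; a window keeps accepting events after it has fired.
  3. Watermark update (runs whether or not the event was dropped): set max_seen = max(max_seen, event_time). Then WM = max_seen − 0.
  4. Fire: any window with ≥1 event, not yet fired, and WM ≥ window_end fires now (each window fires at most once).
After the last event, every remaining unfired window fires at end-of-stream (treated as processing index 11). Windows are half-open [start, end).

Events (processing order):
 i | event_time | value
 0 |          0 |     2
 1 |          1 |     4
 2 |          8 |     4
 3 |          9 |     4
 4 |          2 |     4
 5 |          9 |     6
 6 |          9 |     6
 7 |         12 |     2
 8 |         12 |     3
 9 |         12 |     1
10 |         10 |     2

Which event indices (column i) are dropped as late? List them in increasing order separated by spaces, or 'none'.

4

i=0 t=0 v=2: → [0,2); WM=0
i=1 t=1 v=4: → [0,2); WM=1
i=2 t=8 v=4: → [8,10); WM=8; [0,2) fires=6
i=3 t=9 v=4: → [8,10); WM=9
i=4 t=2 v=4: DROP (t<9-3); WM=9
i=5 t=9 v=6: → [8,10); WM=9
i=6 t=9 v=6: → [8,10); WM=9
i=7 t=12 v=2: → [12,14); WM=12; [8,10) fires=20
i=8 t=12 v=3: → [12,14); WM=12
i=9 t=12 v=1: → [12,14); WM=12
i=10 t=10 v=2: → [10,12); WM=12; [10,12) fires=2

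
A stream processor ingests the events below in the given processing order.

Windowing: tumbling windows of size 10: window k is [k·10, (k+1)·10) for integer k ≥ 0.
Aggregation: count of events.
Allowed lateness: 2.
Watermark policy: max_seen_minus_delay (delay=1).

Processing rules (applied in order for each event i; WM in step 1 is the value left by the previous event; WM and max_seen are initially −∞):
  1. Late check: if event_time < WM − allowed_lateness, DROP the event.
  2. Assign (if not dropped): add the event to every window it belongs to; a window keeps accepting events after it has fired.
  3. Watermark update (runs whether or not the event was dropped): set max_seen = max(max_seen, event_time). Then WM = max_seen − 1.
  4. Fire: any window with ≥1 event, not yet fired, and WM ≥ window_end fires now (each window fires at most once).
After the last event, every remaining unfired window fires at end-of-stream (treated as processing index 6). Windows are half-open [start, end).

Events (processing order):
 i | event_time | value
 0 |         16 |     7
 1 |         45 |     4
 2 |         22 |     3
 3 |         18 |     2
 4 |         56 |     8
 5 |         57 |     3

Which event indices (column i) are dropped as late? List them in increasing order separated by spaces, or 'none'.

i=0 t=16 v=7: → [10,20); WM=15
i=1 t=45 v=4: → [40,50); WM=44; [10,20) fires=1
i=2 t=22 v=3: DROP (t<44-2); WM=44
i=3 t=18 v=2: DROP (t<44-2); WM=44
i=4 t=56 v=8: → [50,60); WM=55; [40,50) fires=1
i=5 t=57 v=3: → [50,60); WM=56

2 3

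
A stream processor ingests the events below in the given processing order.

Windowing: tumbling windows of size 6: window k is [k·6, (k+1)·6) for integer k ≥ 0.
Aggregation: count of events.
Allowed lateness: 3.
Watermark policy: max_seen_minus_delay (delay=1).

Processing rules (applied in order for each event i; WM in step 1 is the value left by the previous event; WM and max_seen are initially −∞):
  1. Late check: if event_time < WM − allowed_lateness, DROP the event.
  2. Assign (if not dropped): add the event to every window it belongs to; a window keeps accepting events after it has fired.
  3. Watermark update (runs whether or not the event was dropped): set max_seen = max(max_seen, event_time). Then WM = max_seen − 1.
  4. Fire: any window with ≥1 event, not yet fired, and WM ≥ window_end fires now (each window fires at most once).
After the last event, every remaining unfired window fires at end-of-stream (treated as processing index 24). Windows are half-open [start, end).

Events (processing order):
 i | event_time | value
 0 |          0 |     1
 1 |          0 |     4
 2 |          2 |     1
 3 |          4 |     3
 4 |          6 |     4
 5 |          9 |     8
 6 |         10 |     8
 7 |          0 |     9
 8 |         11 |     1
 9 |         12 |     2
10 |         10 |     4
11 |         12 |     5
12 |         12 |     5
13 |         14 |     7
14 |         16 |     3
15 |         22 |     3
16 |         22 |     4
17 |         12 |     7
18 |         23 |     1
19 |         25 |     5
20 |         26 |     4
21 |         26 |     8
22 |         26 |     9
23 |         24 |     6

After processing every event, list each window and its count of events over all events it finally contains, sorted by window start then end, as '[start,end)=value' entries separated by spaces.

[0,6)=4 [6,12)=5 [12,18)=5 [18,24)=3 [24,30)=5

i=0 t=0 v=1: → [0,6); WM=-1
i=1 t=0 v=4: → [0,6); WM=-1
i=2 t=2 v=1: → [0,6); WM=1
i=3 t=4 v=3: → [0,6); WM=3
i=4 t=6 v=4: → [6,12); WM=5
i=5 t=9 v=8: → [6,12); WM=8; [0,6) fires=4
i=6 t=10 v=8: → [6,12); WM=9
i=7 t=0 v=9: DROP (t<9-3); WM=9
i=8 t=11 v=1: → [6,12); WM=10
i=9 t=12 v=2: → [12,18); WM=11
i=10 t=10 v=4: → [6,12); WM=11
i=11 t=12 v=5: → [12,18); WM=11
i=12 t=12 v=5: → [12,18); WM=11
i=13 t=14 v=7: → [12,18); WM=13; [6,12) fires=5
i=14 t=16 v=3: → [12,18); WM=15
i=15 t=22 v=3: → [18,24); WM=21; [12,18) fires=5
i=16 t=22 v=4: → [18,24); WM=21
i=17 t=12 v=7: DROP (t<21-3); WM=21
i=18 t=23 v=1: → [18,24); WM=22
i=19 t=25 v=5: → [24,30); WM=24; [18,24) fires=3
i=20 t=26 v=4: → [24,30); WM=25
i=21 t=26 v=8: → [24,30); WM=25
i=22 t=26 v=9: → [24,30); WM=25
i=23 t=24 v=6: → [24,30); WM=25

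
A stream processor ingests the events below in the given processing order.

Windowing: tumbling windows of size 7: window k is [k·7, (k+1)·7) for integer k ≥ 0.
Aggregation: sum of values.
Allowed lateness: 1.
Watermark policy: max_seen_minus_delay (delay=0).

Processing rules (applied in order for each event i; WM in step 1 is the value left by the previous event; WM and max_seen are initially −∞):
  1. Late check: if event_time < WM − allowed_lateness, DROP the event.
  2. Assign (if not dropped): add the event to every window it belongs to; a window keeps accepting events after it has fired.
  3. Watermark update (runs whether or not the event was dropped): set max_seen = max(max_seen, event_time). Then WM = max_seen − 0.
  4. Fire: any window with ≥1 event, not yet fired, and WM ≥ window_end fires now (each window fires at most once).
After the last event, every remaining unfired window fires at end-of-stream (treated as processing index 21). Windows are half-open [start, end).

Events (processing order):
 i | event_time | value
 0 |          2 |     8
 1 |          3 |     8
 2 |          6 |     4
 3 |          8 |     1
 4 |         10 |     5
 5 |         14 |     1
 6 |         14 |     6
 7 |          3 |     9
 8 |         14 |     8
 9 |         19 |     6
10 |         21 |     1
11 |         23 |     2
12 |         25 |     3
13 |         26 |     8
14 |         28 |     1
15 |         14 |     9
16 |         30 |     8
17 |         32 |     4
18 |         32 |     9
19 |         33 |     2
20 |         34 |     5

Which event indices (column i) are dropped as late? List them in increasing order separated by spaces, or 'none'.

7 15

i=0 t=2 v=8: → [0,7); WM=2
i=1 t=3 v=8: → [0,7); WM=3
i=2 t=6 v=4: → [0,7); WM=6
i=3 t=8 v=1: → [7,14); WM=8; [0,7) fires=20
i=4 t=10 v=5: → [7,14); WM=10
i=5 t=14 v=1: → [14,21); WM=14; [7,14) fires=6
i=6 t=14 v=6: → [14,21); WM=14
i=7 t=3 v=9: DROP (t<14-1); WM=14
i=8 t=14 v=8: → [14,21); WM=14
i=9 t=19 v=6: → [14,21); WM=19
i=10 t=21 v=1: → [21,28); WM=21; [14,21) fires=21
i=11 t=23 v=2: → [21,28); WM=23
i=12 t=25 v=3: → [21,28); WM=25
i=13 t=26 v=8: → [21,28); WM=26
i=14 t=28 v=1: → [28,35); WM=28; [21,28) fires=14
i=15 t=14 v=9: DROP (t<28-1); WM=28
i=16 t=30 v=8: → [28,35); WM=30
i=17 t=32 v=4: → [28,35); WM=32
i=18 t=32 v=9: → [28,35); WM=32
i=19 t=33 v=2: → [28,35); WM=33
i=20 t=34 v=5: → [28,35); WM=34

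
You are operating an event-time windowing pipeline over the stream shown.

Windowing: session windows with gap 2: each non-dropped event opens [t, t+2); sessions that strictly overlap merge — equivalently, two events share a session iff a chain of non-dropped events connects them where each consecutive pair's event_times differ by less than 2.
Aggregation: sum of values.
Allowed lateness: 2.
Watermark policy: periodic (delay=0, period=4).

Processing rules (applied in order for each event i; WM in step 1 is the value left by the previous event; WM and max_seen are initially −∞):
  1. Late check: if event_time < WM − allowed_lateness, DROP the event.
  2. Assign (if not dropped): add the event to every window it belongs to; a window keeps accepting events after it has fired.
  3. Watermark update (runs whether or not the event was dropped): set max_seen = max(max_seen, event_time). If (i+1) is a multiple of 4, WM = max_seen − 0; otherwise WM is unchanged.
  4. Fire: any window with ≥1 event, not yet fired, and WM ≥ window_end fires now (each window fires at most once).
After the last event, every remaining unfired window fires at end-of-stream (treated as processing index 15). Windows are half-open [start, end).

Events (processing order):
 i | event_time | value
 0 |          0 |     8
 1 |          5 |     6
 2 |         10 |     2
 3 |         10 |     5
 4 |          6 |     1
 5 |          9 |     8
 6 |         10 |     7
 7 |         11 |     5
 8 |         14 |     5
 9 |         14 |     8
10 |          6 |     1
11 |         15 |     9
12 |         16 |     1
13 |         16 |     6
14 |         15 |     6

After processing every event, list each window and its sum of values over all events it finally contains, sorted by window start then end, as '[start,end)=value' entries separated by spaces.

[0,2)=8 [5,7)=6 [9,13)=27 [14,18)=35

i=0 t=0 v=8: → [0,2); WM=−∞
i=1 t=5 v=6: → [5,7); WM=−∞
i=2 t=10 v=2: → [10,12); WM=−∞
i=3 t=10 v=5: → [10,12); WM=10
i=4 t=6 v=1: DROP (t<10-2); WM=10
i=5 t=9 v=8: → [9,12); WM=10
i=6 t=10 v=7: → [9,12); WM=10
i=7 t=11 v=5: → [9,13); WM=11
i=8 t=14 v=5: → [14,16); WM=11
i=9 t=14 v=8: → [14,16); WM=11
i=10 t=6 v=1: DROP (t<11-2); WM=11
i=11 t=15 v=9: → [14,17); WM=15
i=12 t=16 v=1: → [14,18); WM=15
i=13 t=16 v=6: → [14,18); WM=15
i=14 t=15 v=6: → [14,18); WM=15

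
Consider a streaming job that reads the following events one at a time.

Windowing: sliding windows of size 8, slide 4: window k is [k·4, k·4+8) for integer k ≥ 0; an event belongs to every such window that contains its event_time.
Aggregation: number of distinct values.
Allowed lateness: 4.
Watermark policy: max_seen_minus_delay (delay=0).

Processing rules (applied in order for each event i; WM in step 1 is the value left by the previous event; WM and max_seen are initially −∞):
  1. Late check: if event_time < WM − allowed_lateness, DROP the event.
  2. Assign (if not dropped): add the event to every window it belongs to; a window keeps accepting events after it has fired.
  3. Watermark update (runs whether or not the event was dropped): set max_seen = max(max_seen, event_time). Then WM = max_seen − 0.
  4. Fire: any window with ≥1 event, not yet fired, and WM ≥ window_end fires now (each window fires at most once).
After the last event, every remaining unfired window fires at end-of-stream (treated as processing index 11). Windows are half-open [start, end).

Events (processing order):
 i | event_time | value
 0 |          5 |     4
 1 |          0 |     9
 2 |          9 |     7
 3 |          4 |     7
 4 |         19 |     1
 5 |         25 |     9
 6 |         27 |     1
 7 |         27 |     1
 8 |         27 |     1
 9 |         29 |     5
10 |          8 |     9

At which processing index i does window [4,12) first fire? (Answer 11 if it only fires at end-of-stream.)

4

i=0 t=5 v=4: → [4,12),[0,8); WM=5
i=1 t=0 v=9: DROP (t<5-4); WM=5
i=2 t=9 v=7: → [8,16),[4,12); WM=9; [0,8) fires=1
i=3 t=4 v=7: DROP (t<9-4); WM=9
i=4 t=19 v=1: → [16,24),[12,20); WM=19; [4,12) fires=2 [8,16) fires=1
i=5 t=25 v=9: → [24,32),[20,28); WM=25; [12,20) fires=1 [16,24) fires=1
i=6 t=27 v=1: → [24,32),[20,28); WM=27
i=7 t=27 v=1: → [24,32),[20,28); WM=27
i=8 t=27 v=1: → [24,32),[20,28); WM=27
i=9 t=29 v=5: → [28,36),[24,32); WM=29; [20,28) fires=2
i=10 t=8 v=9: DROP (t<29-4); WM=29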